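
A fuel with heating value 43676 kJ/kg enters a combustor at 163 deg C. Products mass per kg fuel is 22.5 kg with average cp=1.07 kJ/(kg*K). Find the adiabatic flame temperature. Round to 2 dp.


T_ad = T_in + Hc / (m_p * cp)
Denominator = 22.5 * 1.07 = 24.0750
Temperature rise = 43676 / 24.0750 = 1814.16 K
T_ad = 163 + 1814.16 = 1977.16 deg C


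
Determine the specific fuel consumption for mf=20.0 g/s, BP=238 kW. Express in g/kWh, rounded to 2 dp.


SFC = (mf / BP) * 3600
Rate = 20.0 / 238 = 0.084034 g/(s*kW)
SFC = 0.084034 * 3600 = 302.52 g/kWh


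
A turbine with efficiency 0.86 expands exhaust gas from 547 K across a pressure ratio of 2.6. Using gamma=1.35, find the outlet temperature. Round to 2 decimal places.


T_out = T_in * (1 - eta * (1 - PR^(-(gamma-1)/gamma)))
Exponent = -(1.35-1)/1.35 = -0.25925926
PR^exp = 2.6^(-0.25925926) = 0.78057442
Factor = 1 - 0.86*(1 - 0.78057442) = 0.81129400
T_out = 547 * 0.81129400 = 443.78 K


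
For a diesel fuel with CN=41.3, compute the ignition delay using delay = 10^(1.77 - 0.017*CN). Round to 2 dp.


delay = 10^(1.77 - 0.017*CN)
Exponent = 1.77 - 0.017*41.3 = 1.0679
delay = 10^1.0679 = 11.69 ms


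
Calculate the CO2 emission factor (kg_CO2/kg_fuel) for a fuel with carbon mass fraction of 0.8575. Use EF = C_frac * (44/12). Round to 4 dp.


EF = C_frac * (M_CO2 / M_C)
EF = 0.8575 * (44/12)
EF = 0.8575 * 3.666667 = 3.1442 kg_CO2/kg_fuel


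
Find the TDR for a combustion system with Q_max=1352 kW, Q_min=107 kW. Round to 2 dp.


TDR = Q_max / Q_min
TDR = 1352 / 107 = 12.64


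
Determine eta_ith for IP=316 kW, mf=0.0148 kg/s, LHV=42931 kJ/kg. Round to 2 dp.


eta_ith = (IP / (mf * LHV)) * 100
Denominator = 0.0148 * 42931 = 635.3788 kW
eta_ith = (316 / 635.3788) * 100 = 49.73%


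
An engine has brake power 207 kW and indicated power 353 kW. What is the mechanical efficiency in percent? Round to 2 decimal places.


eta_mech = (BP / IP) * 100
Ratio = 207 / 353 = 0.5864
eta_mech = 0.5864 * 100 = 58.64%


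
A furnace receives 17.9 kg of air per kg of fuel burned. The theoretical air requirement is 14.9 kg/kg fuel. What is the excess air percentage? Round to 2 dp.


Excess air = actual - stoichiometric = 17.9 - 14.9 = 3.00 kg/kg fuel
Excess air % = (excess / stoich) * 100 = (3.00 / 14.9) * 100 = 20.13%


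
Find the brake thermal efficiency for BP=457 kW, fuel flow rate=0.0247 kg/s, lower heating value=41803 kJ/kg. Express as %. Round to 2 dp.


eta_BTE = (BP / (mf * LHV)) * 100
Denominator = 0.0247 * 41803 = 1032.5341 kW
eta_BTE = (457 / 1032.5341) * 100 = 44.26%


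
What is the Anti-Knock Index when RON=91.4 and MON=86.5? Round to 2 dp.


AKI = (RON + MON) / 2
AKI = (91.4 + 86.5) / 2
AKI = 177.9 / 2 = 88.95


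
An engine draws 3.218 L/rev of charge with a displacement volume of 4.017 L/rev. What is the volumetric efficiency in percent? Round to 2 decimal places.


eta_v = (V_actual / V_disp) * 100
Ratio = 3.218 / 4.017 = 0.8011
eta_v = 0.8011 * 100 = 80.11%


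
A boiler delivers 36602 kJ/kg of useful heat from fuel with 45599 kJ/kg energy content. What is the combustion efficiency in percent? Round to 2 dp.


Efficiency = (Q_useful / Q_fuel) * 100
Efficiency = (36602 / 45599) * 100
Efficiency = 0.8027 * 100 = 80.27%


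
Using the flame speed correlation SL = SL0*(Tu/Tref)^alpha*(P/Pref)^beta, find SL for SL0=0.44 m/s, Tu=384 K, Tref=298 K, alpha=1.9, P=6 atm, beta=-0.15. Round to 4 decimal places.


SL = SL0 * (Tu/Tref)^alpha * (P/Pref)^beta
T ratio = 384/298 = 1.28859060
(T ratio)^alpha = 1.28859060^1.9 = 1.618894
(P/Pref)^beta = 6^(-0.15) = 0.764324
SL = 0.44 * 1.618894 * 0.764324 = 0.5444 m/s


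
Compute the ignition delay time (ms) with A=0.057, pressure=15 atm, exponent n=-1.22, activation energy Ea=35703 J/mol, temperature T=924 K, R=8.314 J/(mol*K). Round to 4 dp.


tau = A * P^n * exp(Ea/(R*T))
P^n = 15^(-1.22) = 0.03674250
Ea/(R*T) = 35703/(8.314*924) = 4.647536
exp(Ea/(R*T)) = 104.327556
tau = 0.057 * 0.03674250 * 104.327556 = 0.2185 ms


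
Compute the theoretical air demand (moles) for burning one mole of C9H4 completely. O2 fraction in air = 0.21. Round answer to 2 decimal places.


Balanced combustion: C9H4 + 10 O2 -> 9 CO2 + 2 H2O
O2 needed = C + H/4 = 9 + 4/4 = 10.00 moles
Air moles = O2 / 0.21 = 10.00 / 0.21 = 47.62 moles air


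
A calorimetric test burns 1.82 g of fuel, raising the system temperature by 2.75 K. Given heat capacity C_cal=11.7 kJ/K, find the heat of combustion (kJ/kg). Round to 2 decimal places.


Hc = C_cal * delta_T / m_fuel
Q_released = 11.7 * 2.75 = 32.1750 kJ
m_fuel = 1.82 g = 1.82/1000 kg = 0.001820 kg
Hc = 32.1750 / 0.001820 = 17678.57 kJ/kg


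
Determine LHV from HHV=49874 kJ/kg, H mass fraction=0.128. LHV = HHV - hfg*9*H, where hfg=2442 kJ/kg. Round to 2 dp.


LHV = HHV - hfg * 9 * H
Water correction = 2442 * 9 * 0.128 = 2813.184 kJ/kg
LHV = 49874 - 2813.184 = 47060.82 kJ/kg


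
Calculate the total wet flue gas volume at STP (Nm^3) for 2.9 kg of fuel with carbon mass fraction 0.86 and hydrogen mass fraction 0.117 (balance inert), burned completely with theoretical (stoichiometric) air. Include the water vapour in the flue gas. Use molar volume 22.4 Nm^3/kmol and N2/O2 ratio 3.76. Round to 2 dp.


Per kg fuel: CO2 = (C/12 kmol)*22.4 = (0.86/12)*22.4 = 1.60533 Nm^3
Per kg fuel: H2O = (H/2 kmol)*22.4 = (0.117/2)*22.4 = 1.31040 Nm^3
O2 needed per kg fuel = C/12 + H/4 = 0.86/12 + 0.117/4 = 0.10091667 kmol
Per kg fuel: N2 = O2*3.76*22.4 = 0.10091667*3.76*22.4 = 8.49961 Nm^3
Total per kg = 1.60533 + 1.31040 + 8.49961 = 11.41534 Nm^3
Total = 11.41534 * 2.9 = 33.10 Nm^3


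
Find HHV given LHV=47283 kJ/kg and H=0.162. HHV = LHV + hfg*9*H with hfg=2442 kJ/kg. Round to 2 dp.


HHV = LHV + hfg * 9 * H
Water addition = 2442 * 9 * 0.162 = 3560.436 kJ/kg
HHV = 47283 + 3560.436 = 50843.44 kJ/kg


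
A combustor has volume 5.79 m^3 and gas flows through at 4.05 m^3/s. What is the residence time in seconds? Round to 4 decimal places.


tau = V / Q_flow
tau = 5.79 / 4.05 = 1.4296 s


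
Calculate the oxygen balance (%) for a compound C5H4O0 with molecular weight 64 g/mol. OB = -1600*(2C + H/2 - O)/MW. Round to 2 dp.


OB = -1600 * (2C + H/2 - O) / MW
Inner = 2*5 + 4/2 - 0 = 12.00
OB = -1600 * 12.00 / 64 = -300.00%


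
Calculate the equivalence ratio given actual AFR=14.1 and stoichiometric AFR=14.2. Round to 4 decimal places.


phi = AFR_stoich / AFR_actual
phi = 14.2 / 14.1 = 1.0071


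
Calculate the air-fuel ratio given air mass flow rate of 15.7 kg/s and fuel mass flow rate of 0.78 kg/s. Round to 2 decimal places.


AFR = m_air / m_fuel
AFR = 15.7 / 0.78 = 20.13


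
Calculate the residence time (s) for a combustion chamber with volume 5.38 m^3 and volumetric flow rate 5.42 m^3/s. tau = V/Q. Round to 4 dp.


tau = V / Q_flow
tau = 5.38 / 5.42 = 0.9926 s


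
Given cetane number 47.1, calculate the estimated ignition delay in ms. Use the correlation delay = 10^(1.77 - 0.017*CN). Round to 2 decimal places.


delay = 10^(1.77 - 0.017*CN)
Exponent = 1.77 - 0.017*47.1 = 0.9693
delay = 10^0.9693 = 9.32 ms


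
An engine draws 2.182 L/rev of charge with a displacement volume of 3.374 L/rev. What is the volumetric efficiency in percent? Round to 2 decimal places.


eta_v = (V_actual / V_disp) * 100
Ratio = 2.182 / 3.374 = 0.6467
eta_v = 0.6467 * 100 = 64.67%


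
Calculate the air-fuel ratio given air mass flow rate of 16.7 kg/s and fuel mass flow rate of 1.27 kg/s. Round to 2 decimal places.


AFR = m_air / m_fuel
AFR = 16.7 / 1.27 = 13.15


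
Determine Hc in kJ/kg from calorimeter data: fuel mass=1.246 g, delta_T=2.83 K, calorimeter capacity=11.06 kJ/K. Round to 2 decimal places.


Hc = C_cal * delta_T / m_fuel
Q_released = 11.06 * 2.83 = 31.2998 kJ
m_fuel = 1.246 g = 1.246/1000 kg = 0.001246 kg
Hc = 31.2998 / 0.001246 = 25120.22 kJ/kg


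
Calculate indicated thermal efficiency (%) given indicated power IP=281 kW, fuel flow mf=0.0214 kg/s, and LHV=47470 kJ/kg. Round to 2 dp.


eta_ith = (IP / (mf * LHV)) * 100
Denominator = 0.0214 * 47470 = 1015.8580 kW
eta_ith = (281 / 1015.8580) * 100 = 27.66%


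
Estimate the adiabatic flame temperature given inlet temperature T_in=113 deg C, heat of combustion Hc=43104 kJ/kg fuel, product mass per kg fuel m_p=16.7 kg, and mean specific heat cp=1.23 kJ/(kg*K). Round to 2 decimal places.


T_ad = T_in + Hc / (m_p * cp)
Denominator = 16.7 * 1.23 = 20.5410
Temperature rise = 43104 / 20.5410 = 2098.44 K
T_ad = 113 + 2098.44 = 2211.44 deg C


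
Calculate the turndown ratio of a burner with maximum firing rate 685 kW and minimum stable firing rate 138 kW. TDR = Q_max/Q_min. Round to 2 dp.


TDR = Q_max / Q_min
TDR = 685 / 138 = 4.96


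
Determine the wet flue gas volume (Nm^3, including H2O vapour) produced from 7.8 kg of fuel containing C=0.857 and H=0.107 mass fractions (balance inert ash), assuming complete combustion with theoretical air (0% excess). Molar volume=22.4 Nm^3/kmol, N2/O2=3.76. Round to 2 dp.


Per kg fuel: CO2 = (C/12 kmol)*22.4 = (0.857/12)*22.4 = 1.59973 Nm^3
Per kg fuel: H2O = (H/2 kmol)*22.4 = (0.107/2)*22.4 = 1.19840 Nm^3
O2 needed per kg fuel = C/12 + H/4 = 0.857/12 + 0.107/4 = 0.09816667 kmol
Per kg fuel: N2 = O2*3.76*22.4 = 0.09816667*3.76*22.4 = 8.26799 Nm^3
Total per kg = 1.59973 + 1.19840 + 8.26799 = 11.06612 Nm^3
Total = 11.06612 * 7.8 = 86.32 Nm^3


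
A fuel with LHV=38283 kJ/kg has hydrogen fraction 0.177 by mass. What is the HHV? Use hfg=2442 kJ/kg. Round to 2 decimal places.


HHV = LHV + hfg * 9 * H
Water addition = 2442 * 9 * 0.177 = 3890.106 kJ/kg
HHV = 38283 + 3890.106 = 42173.11 kJ/kg


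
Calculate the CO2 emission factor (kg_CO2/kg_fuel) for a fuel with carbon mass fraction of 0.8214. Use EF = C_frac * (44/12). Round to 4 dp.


EF = C_frac * (M_CO2 / M_C)
EF = 0.8214 * (44/12)
EF = 0.8214 * 3.666667 = 3.0118 kg_CO2/kg_fuel


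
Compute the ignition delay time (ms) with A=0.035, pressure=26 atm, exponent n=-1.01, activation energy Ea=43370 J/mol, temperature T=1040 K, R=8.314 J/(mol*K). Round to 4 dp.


tau = A * P^n * exp(Ea/(R*T))
P^n = 26^(-1.01) = 0.03722862
Ea/(R*T) = 43370/(8.314*1040) = 5.015868
exp(Ea/(R*T)) = 150.786900
tau = 0.035 * 0.03722862 * 150.786900 = 0.1965 ms


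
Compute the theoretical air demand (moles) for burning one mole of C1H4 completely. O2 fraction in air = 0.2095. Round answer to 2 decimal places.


Balanced combustion: C1H4 + 2 O2 -> 1 CO2 + 2 H2O
O2 needed = C + H/4 = 1 + 4/4 = 2.00 moles
Air moles = O2 / 0.2095 = 2.00 / 0.2095 = 9.55 moles air


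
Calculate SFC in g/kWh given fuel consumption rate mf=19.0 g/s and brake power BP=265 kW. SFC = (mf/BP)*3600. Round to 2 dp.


SFC = (mf / BP) * 3600
Rate = 19.0 / 265 = 0.071698 g/(s*kW)
SFC = 0.071698 * 3600 = 258.11 g/kWh


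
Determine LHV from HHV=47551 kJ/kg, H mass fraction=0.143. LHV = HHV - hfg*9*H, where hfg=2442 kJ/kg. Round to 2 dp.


LHV = HHV - hfg * 9 * H
Water correction = 2442 * 9 * 0.143 = 3142.854 kJ/kg
LHV = 47551 - 3142.854 = 44408.15 kJ/kg


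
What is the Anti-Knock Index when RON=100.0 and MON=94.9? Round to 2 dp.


AKI = (RON + MON) / 2
AKI = (100.0 + 94.9) / 2
AKI = 194.9 / 2 = 97.45


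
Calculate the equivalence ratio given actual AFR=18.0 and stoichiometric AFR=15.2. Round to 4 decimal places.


phi = AFR_stoich / AFR_actual
phi = 15.2 / 18.0 = 0.8444


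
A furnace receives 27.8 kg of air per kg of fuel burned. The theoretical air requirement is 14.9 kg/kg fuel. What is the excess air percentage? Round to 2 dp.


Excess air = actual - stoichiometric = 27.8 - 14.9 = 12.90 kg/kg fuel
Excess air % = (excess / stoich) * 100 = (12.90 / 14.9) * 100 = 86.58%


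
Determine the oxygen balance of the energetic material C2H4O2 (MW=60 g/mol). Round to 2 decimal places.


OB = -1600 * (2C + H/2 - O) / MW
Inner = 2*2 + 4/2 - 2 = 4.00
OB = -1600 * 4.00 / 60 = -106.67%


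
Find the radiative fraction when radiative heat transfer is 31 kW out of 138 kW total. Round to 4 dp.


f_rad = Q_rad / Q_total
f_rad = 31 / 138 = 0.2246


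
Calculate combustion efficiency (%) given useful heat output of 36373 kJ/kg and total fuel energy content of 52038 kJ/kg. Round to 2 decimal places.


Efficiency = (Q_useful / Q_fuel) * 100
Efficiency = (36373 / 52038) * 100
Efficiency = 0.6990 * 100 = 69.90%


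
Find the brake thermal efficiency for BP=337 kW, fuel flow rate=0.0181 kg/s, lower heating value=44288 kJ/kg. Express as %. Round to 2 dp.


eta_BTE = (BP / (mf * LHV)) * 100
Denominator = 0.0181 * 44288 = 801.6128 kW
eta_BTE = (337 / 801.6128) * 100 = 42.04%


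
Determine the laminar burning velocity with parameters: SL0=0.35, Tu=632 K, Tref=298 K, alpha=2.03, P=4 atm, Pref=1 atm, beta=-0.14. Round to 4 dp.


SL = SL0 * (Tu/Tref)^alpha * (P/Pref)^beta
T ratio = 632/298 = 2.12080537
(T ratio)^alpha = 2.12080537^2.03 = 4.600411
(P/Pref)^beta = 4^(-0.14) = 0.823591
SL = 0.35 * 4.600411 * 0.823591 = 1.3261 m/s


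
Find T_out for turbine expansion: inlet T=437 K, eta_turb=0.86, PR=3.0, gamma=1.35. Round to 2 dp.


T_out = T_in * (1 - eta * (1 - PR^(-(gamma-1)/gamma)))
Exponent = -(1.35-1)/1.35 = -0.25925926
PR^exp = 3.0^(-0.25925926) = 0.75214556
Factor = 1 - 0.86*(1 - 0.75214556) = 0.78684518
T_out = 437 * 0.78684518 = 343.85 K


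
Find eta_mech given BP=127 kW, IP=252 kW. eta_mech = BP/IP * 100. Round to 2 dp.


eta_mech = (BP / IP) * 100
Ratio = 127 / 252 = 0.5040
eta_mech = 0.5040 * 100 = 50.40%


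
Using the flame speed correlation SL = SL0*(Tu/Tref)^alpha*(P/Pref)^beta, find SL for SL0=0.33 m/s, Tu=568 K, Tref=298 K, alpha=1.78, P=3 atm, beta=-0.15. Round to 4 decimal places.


SL = SL0 * (Tu/Tref)^alpha * (P/Pref)^beta
T ratio = 568/298 = 1.90604027
(T ratio)^alpha = 1.90604027^1.78 = 3.152355
(P/Pref)^beta = 3^(-0.15) = 0.848070
SL = 0.33 * 3.152355 * 0.848070 = 0.8822 m/s


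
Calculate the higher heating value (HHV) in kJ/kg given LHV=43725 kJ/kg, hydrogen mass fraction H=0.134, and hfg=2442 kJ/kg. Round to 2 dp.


HHV = LHV + hfg * 9 * H
Water addition = 2442 * 9 * 0.134 = 2945.052 kJ/kg
HHV = 43725 + 2945.052 = 46670.05 kJ/kg


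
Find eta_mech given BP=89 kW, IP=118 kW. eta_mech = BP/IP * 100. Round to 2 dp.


eta_mech = (BP / IP) * 100
Ratio = 89 / 118 = 0.7542
eta_mech = 0.7542 * 100 = 75.42%


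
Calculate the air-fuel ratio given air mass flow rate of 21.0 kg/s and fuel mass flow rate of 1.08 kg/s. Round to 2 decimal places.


AFR = m_air / m_fuel
AFR = 21.0 / 1.08 = 19.44


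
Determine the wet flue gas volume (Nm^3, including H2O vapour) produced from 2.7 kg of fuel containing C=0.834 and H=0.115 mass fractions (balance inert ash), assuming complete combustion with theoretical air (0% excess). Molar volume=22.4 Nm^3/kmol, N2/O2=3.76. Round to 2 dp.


Per kg fuel: CO2 = (C/12 kmol)*22.4 = (0.834/12)*22.4 = 1.55680 Nm^3
Per kg fuel: H2O = (H/2 kmol)*22.4 = (0.115/2)*22.4 = 1.28800 Nm^3
O2 needed per kg fuel = C/12 + H/4 = 0.834/12 + 0.115/4 = 0.09825000 kmol
Per kg fuel: N2 = O2*3.76*22.4 = 0.09825000*3.76*22.4 = 8.27501 Nm^3
Total per kg = 1.55680 + 1.28800 + 8.27501 = 11.11981 Nm^3
Total = 11.11981 * 2.7 = 30.02 Nm^3


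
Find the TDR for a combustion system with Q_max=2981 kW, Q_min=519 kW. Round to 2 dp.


TDR = Q_max / Q_min
TDR = 2981 / 519 = 5.74


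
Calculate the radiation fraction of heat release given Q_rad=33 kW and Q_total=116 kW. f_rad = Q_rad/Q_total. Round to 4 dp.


f_rad = Q_rad / Q_total
f_rad = 33 / 116 = 0.2845


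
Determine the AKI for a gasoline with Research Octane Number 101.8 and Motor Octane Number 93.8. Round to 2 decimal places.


AKI = (RON + MON) / 2
AKI = (101.8 + 93.8) / 2
AKI = 195.6 / 2 = 97.80


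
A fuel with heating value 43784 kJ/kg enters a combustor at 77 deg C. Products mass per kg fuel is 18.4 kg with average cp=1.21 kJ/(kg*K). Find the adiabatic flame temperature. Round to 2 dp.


T_ad = T_in + Hc / (m_p * cp)
Denominator = 18.4 * 1.21 = 22.2640
Temperature rise = 43784 / 22.2640 = 1966.58 K
T_ad = 77 + 1966.58 = 2043.58 deg C


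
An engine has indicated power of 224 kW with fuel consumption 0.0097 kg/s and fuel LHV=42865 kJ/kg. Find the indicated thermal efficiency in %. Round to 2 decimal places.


eta_ith = (IP / (mf * LHV)) * 100
Denominator = 0.0097 * 42865 = 415.7905 kW
eta_ith = (224 / 415.7905) * 100 = 53.87%


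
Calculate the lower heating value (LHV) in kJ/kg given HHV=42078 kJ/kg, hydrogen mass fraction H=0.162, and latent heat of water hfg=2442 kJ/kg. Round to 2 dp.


LHV = HHV - hfg * 9 * H
Water correction = 2442 * 9 * 0.162 = 3560.436 kJ/kg
LHV = 42078 - 3560.436 = 38517.56 kJ/kg


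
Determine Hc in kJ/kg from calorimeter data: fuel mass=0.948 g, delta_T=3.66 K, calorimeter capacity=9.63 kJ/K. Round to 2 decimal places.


Hc = C_cal * delta_T / m_fuel
Q_released = 9.63 * 3.66 = 35.2458 kJ
m_fuel = 0.948 g = 0.948/1000 kg = 0.000948 kg
Hc = 35.2458 / 0.000948 = 37179.11 kJ/kg


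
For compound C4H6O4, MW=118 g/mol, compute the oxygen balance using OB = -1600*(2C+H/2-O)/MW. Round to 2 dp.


OB = -1600 * (2C + H/2 - O) / MW
Inner = 2*4 + 6/2 - 4 = 7.00
OB = -1600 * 7.00 / 118 = -94.92%


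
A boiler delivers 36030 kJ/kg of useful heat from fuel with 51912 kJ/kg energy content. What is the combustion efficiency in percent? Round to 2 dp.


Efficiency = (Q_useful / Q_fuel) * 100
Efficiency = (36030 / 51912) * 100
Efficiency = 0.6941 * 100 = 69.41%


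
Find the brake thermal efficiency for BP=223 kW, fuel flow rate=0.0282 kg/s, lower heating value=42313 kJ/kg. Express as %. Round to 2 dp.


eta_BTE = (BP / (mf * LHV)) * 100
Denominator = 0.0282 * 42313 = 1193.2266 kW
eta_BTE = (223 / 1193.2266) * 100 = 18.69%


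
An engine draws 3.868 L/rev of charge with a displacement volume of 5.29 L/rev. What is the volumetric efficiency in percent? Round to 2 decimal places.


eta_v = (V_actual / V_disp) * 100
Ratio = 3.868 / 5.29 = 0.7312
eta_v = 0.7312 * 100 = 73.12%


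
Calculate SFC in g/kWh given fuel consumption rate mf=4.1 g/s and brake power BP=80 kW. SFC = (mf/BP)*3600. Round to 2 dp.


SFC = (mf / BP) * 3600
Rate = 4.1 / 80 = 0.051250 g/(s*kW)
SFC = 0.051250 * 3600 = 184.50 g/kWh


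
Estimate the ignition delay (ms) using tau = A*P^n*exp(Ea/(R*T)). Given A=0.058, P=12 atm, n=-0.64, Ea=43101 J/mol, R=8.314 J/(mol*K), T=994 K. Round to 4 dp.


tau = A * P^n * exp(Ea/(R*T))
P^n = 12^(-0.64) = 0.20385624
Ea/(R*T) = 43101/(8.314*994) = 5.215440
exp(Ea/(R*T)) = 184.092778
tau = 0.058 * 0.20385624 * 184.092778 = 2.1767 ms


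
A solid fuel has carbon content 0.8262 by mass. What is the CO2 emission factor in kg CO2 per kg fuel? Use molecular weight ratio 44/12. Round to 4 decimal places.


EF = C_frac * (M_CO2 / M_C)
EF = 0.8262 * (44/12)
EF = 0.8262 * 3.666667 = 3.0294 kg_CO2/kg_fuel


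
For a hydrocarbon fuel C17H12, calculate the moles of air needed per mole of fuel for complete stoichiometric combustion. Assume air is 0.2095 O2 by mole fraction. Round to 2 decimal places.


Balanced combustion: C17H12 + 20 O2 -> 17 CO2 + 6 H2O
O2 needed = C + H/4 = 17 + 12/4 = 20.00 moles
Air moles = O2 / 0.2095 = 20.00 / 0.2095 = 95.47 moles air


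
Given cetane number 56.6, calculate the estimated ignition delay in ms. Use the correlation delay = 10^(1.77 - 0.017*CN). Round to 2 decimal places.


delay = 10^(1.77 - 0.017*CN)
Exponent = 1.77 - 0.017*56.6 = 0.8078
delay = 10^0.8078 = 6.42 ms


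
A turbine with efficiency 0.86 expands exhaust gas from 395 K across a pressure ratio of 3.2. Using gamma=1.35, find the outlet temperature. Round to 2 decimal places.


T_out = T_in * (1 - eta * (1 - PR^(-(gamma-1)/gamma)))
Exponent = -(1.35-1)/1.35 = -0.25925926
PR^exp = 3.2^(-0.25925926) = 0.73966521
Factor = 1 - 0.86*(1 - 0.73966521) = 0.77611208
T_out = 395 * 0.77611208 = 306.56 K


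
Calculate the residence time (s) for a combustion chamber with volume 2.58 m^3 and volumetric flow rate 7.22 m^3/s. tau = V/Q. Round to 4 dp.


tau = V / Q_flow
tau = 2.58 / 7.22 = 0.3573 s


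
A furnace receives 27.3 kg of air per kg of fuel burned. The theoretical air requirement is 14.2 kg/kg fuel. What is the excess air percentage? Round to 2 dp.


Excess air = actual - stoichiometric = 27.3 - 14.2 = 13.10 kg/kg fuel
Excess air % = (excess / stoich) * 100 = (13.10 / 14.2) * 100 = 92.25%


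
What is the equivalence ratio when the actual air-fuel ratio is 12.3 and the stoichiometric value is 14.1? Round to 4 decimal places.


phi = AFR_stoich / AFR_actual
phi = 14.1 / 12.3 = 1.1463


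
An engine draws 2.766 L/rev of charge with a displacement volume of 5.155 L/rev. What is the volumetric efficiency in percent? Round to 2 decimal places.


eta_v = (V_actual / V_disp) * 100
Ratio = 2.766 / 5.155 = 0.5366
eta_v = 0.5366 * 100 = 53.66%


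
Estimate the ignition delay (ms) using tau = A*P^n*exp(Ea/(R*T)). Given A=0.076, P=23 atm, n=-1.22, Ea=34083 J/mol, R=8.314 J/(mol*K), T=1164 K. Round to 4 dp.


tau = A * P^n * exp(Ea/(R*T))
P^n = 23^(-1.22) = 0.02181183
Ea/(R*T) = 34083/(8.314*1164) = 3.521882
exp(Ea/(R*T)) = 33.848074
tau = 0.076 * 0.02181183 * 33.848074 = 0.0561 ms


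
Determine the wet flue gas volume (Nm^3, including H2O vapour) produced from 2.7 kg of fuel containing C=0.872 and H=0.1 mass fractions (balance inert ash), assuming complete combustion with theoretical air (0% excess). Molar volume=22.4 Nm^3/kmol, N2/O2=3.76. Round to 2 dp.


Per kg fuel: CO2 = (C/12 kmol)*22.4 = (0.872/12)*22.4 = 1.62773 Nm^3
Per kg fuel: H2O = (H/2 kmol)*22.4 = (0.1/2)*22.4 = 1.12000 Nm^3
O2 needed per kg fuel = C/12 + H/4 = 0.872/12 + 0.1/4 = 0.09766667 kmol
Per kg fuel: N2 = O2*3.76*22.4 = 0.09766667*3.76*22.4 = 8.22588 Nm^3
Total per kg = 1.62773 + 1.12000 + 8.22588 = 10.97361 Nm^3
Total = 10.97361 * 2.7 = 29.63 Nm^3


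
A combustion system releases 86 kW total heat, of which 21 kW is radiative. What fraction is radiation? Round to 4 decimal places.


f_rad = Q_rad / Q_total
f_rad = 21 / 86 = 0.2442


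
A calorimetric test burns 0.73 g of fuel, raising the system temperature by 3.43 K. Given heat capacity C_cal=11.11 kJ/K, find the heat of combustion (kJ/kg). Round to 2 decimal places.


Hc = C_cal * delta_T / m_fuel
Q_released = 11.11 * 3.43 = 38.1073 kJ
m_fuel = 0.73 g = 0.73/1000 kg = 0.000730 kg
Hc = 38.1073 / 0.000730 = 52201.78 kJ/kg


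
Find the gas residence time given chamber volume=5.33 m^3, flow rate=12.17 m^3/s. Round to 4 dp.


tau = V / Q_flow
tau = 5.33 / 12.17 = 0.4380 s


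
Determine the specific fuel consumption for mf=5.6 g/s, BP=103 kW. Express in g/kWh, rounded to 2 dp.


SFC = (mf / BP) * 3600
Rate = 5.6 / 103 = 0.054369 g/(s*kW)
SFC = 0.054369 * 3600 = 195.73 g/kWh


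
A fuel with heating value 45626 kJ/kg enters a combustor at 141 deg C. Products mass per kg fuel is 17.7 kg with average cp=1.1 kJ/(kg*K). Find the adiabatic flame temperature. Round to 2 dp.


T_ad = T_in + Hc / (m_p * cp)
Denominator = 17.7 * 1.1 = 19.4700
Temperature rise = 45626 / 19.4700 = 2343.40 K
T_ad = 141 + 2343.40 = 2484.40 deg C


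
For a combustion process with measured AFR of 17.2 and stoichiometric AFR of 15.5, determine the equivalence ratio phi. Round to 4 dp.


phi = AFR_stoich / AFR_actual
phi = 15.5 / 17.2 = 0.9012


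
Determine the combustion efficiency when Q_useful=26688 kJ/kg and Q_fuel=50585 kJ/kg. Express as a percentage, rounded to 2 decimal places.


Efficiency = (Q_useful / Q_fuel) * 100
Efficiency = (26688 / 50585) * 100
Efficiency = 0.5276 * 100 = 52.76%


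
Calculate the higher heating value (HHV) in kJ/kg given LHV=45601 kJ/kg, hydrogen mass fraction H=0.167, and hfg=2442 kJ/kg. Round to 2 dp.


HHV = LHV + hfg * 9 * H
Water addition = 2442 * 9 * 0.167 = 3670.326 kJ/kg
HHV = 45601 + 3670.326 = 49271.33 kJ/kg


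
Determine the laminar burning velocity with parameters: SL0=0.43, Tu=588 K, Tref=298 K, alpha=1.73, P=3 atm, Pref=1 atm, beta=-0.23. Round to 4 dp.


SL = SL0 * (Tu/Tref)^alpha * (P/Pref)^beta
T ratio = 588/298 = 1.97315436
(T ratio)^alpha = 1.97315436^1.73 = 3.240624
(P/Pref)^beta = 3^(-0.23) = 0.776716
SL = 0.43 * 3.240624 * 0.776716 = 1.0823 m/s


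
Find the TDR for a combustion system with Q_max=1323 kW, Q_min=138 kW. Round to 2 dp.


TDR = Q_max / Q_min
TDR = 1323 / 138 = 9.59


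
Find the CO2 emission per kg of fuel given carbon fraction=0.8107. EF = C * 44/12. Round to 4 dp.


EF = C_frac * (M_CO2 / M_C)
EF = 0.8107 * (44/12)
EF = 0.8107 * 3.666667 = 2.9726 kg_CO2/kg_fuel


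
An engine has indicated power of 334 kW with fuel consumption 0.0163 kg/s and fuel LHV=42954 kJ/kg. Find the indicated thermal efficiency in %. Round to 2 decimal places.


eta_ith = (IP / (mf * LHV)) * 100
Denominator = 0.0163 * 42954 = 700.1502 kW
eta_ith = (334 / 700.1502) * 100 = 47.70%


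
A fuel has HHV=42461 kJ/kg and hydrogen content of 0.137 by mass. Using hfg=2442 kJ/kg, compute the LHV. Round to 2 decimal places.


LHV = HHV - hfg * 9 * H
Water correction = 2442 * 9 * 0.137 = 3010.986 kJ/kg
LHV = 42461 - 3010.986 = 39450.01 kJ/kg


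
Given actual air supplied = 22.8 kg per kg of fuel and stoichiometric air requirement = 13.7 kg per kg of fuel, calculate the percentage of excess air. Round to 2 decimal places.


Excess air = actual - stoichiometric = 22.8 - 13.7 = 9.10 kg/kg fuel
Excess air % = (excess / stoich) * 100 = (9.10 / 13.7) * 100 = 66.42%


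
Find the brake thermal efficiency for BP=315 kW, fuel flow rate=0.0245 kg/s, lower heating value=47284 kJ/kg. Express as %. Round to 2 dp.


eta_BTE = (BP / (mf * LHV)) * 100
Denominator = 0.0245 * 47284 = 1158.4580 kW
eta_BTE = (315 / 1158.4580) * 100 = 27.19%


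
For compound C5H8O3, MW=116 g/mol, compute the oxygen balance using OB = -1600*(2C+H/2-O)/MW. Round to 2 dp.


OB = -1600 * (2C + H/2 - O) / MW
Inner = 2*5 + 8/2 - 3 = 11.00
OB = -1600 * 11.00 / 116 = -151.72%


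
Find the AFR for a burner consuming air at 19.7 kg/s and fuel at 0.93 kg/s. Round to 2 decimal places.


AFR = m_air / m_fuel
AFR = 19.7 / 0.93 = 21.18


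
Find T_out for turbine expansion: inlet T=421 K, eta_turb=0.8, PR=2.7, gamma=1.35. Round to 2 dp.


T_out = T_in * (1 - eta * (1 - PR^(-(gamma-1)/gamma)))
Exponent = -(1.35-1)/1.35 = -0.25925926
PR^exp = 2.7^(-0.25925926) = 0.77297411
Factor = 1 - 0.8*(1 - 0.77297411) = 0.81837929
T_out = 421 * 0.81837929 = 344.54 K


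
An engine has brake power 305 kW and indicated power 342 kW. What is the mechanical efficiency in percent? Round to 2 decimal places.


eta_mech = (BP / IP) * 100
Ratio = 305 / 342 = 0.8918
eta_mech = 0.8918 * 100 = 89.18%


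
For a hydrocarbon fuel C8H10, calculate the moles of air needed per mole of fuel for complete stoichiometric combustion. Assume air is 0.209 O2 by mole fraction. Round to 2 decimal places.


Balanced combustion: C8H10 + 10.5 O2 -> 8 CO2 + 5 H2O
O2 needed = C + H/4 = 8 + 10/4 = 10.50 moles
Air moles = O2 / 0.209 = 10.50 / 0.209 = 50.24 moles air


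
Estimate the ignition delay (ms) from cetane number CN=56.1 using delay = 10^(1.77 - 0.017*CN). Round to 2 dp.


delay = 10^(1.77 - 0.017*CN)
Exponent = 1.77 - 0.017*56.1 = 0.8163
delay = 10^0.8163 = 6.55 ms


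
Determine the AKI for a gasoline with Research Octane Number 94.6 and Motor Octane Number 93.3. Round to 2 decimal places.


AKI = (RON + MON) / 2
AKI = (94.6 + 93.3) / 2
AKI = 187.9 / 2 = 93.95


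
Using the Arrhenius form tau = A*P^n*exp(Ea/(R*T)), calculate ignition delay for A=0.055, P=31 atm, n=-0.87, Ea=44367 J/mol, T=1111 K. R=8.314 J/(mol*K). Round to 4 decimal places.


tau = A * P^n * exp(Ea/(R*T))
P^n = 31^(-0.87) = 0.05040984
Ea/(R*T) = 44367/(8.314*1111) = 4.803259
exp(Ea/(R*T)) = 121.907038
tau = 0.055 * 0.05040984 * 121.907038 = 0.3380 ms


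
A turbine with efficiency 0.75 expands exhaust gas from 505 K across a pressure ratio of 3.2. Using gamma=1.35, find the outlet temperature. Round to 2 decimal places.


T_out = T_in * (1 - eta * (1 - PR^(-(gamma-1)/gamma)))
Exponent = -(1.35-1)/1.35 = -0.25925926
PR^exp = 3.2^(-0.25925926) = 0.73966521
Factor = 1 - 0.75*(1 - 0.73966521) = 0.80474891
T_out = 505 * 0.80474891 = 406.40 K


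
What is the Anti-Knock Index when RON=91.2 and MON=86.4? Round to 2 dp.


AKI = (RON + MON) / 2
AKI = (91.2 + 86.4) / 2
AKI = 177.6 / 2 = 88.80


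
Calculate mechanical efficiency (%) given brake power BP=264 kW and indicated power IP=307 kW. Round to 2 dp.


eta_mech = (BP / IP) * 100
Ratio = 264 / 307 = 0.8599
eta_mech = 0.8599 * 100 = 85.99%


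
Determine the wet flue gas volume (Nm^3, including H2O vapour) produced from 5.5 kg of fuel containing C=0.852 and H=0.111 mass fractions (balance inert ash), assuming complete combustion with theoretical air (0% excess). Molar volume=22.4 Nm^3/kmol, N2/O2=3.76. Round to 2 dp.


Per kg fuel: CO2 = (C/12 kmol)*22.4 = (0.852/12)*22.4 = 1.59040 Nm^3
Per kg fuel: H2O = (H/2 kmol)*22.4 = (0.111/2)*22.4 = 1.24320 Nm^3
O2 needed per kg fuel = C/12 + H/4 = 0.852/12 + 0.111/4 = 0.09875000 kmol
Per kg fuel: N2 = O2*3.76*22.4 = 0.09875000*3.76*22.4 = 8.31712 Nm^3
Total per kg = 1.59040 + 1.24320 + 8.31712 = 11.15072 Nm^3
Total = 11.15072 * 5.5 = 61.33 Nm^3


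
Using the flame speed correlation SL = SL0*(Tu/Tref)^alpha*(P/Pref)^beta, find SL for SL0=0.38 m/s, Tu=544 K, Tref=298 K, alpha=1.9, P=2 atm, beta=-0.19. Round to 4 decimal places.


SL = SL0 * (Tu/Tref)^alpha * (P/Pref)^beta
T ratio = 544/298 = 1.82550336
(T ratio)^alpha = 1.82550336^1.9 = 3.137813
(P/Pref)^beta = 2^(-0.19) = 0.876606
SL = 0.38 * 3.137813 * 0.876606 = 1.0452 m/s


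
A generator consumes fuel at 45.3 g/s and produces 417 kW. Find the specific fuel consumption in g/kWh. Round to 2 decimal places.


SFC = (mf / BP) * 3600
Rate = 45.3 / 417 = 0.108633 g/(s*kW)
SFC = 0.108633 * 3600 = 391.08 g/kWh


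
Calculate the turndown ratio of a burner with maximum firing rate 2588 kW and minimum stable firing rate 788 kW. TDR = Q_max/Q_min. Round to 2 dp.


TDR = Q_max / Q_min
TDR = 2588 / 788 = 3.28


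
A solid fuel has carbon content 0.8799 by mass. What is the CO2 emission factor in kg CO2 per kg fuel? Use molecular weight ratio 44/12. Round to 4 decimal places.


EF = C_frac * (M_CO2 / M_C)
EF = 0.8799 * (44/12)
EF = 0.8799 * 3.666667 = 3.2263 kg_CO2/kg_fuel


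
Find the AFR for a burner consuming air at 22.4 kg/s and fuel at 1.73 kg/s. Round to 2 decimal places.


AFR = m_air / m_fuel
AFR = 22.4 / 1.73 = 12.95


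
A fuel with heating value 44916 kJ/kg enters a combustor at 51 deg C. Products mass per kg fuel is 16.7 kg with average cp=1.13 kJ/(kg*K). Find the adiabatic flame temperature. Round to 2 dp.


T_ad = T_in + Hc / (m_p * cp)
Denominator = 16.7 * 1.13 = 18.8710
Temperature rise = 44916 / 18.8710 = 2380.16 K
T_ad = 51 + 2380.16 = 2431.16 deg C


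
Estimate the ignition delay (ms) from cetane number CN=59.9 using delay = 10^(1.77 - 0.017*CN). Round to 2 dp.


delay = 10^(1.77 - 0.017*CN)
Exponent = 1.77 - 0.017*59.9 = 0.7517
delay = 10^0.7517 = 5.65 ms


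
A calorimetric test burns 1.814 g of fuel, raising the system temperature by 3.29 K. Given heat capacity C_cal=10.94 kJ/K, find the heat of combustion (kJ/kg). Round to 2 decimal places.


Hc = C_cal * delta_T / m_fuel
Q_released = 10.94 * 3.29 = 35.9926 kJ
m_fuel = 1.814 g = 1.814/1000 kg = 0.001814 kg
Hc = 35.9926 / 0.001814 = 19841.57 kJ/kg


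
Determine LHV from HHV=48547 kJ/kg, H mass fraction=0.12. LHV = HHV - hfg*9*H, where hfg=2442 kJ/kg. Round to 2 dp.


LHV = HHV - hfg * 9 * H
Water correction = 2442 * 9 * 0.12 = 2637.360 kJ/kg
LHV = 48547 - 2637.360 = 45909.64 kJ/kg


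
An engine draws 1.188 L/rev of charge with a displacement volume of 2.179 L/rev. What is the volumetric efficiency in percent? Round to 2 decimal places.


eta_v = (V_actual / V_disp) * 100
Ratio = 1.188 / 2.179 = 0.5452
eta_v = 0.5452 * 100 = 54.52%


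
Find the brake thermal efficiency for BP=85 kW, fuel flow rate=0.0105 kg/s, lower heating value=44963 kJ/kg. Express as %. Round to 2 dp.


eta_BTE = (BP / (mf * LHV)) * 100
Denominator = 0.0105 * 44963 = 472.1115 kW
eta_BTE = (85 / 472.1115) * 100 = 18.00%


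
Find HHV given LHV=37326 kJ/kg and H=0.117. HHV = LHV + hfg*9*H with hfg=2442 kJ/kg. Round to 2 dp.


HHV = LHV + hfg * 9 * H
Water addition = 2442 * 9 * 0.117 = 2571.426 kJ/kg
HHV = 37326 + 2571.426 = 39897.43 kJ/kg


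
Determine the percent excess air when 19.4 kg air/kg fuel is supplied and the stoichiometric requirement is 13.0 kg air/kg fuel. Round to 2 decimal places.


Excess air = actual - stoichiometric = 19.4 - 13.0 = 6.40 kg/kg fuel
Excess air % = (excess / stoich) * 100 = (6.40 / 13.0) * 100 = 49.23%


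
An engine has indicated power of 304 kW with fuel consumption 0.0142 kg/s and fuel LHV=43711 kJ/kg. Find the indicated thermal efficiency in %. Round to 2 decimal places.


eta_ith = (IP / (mf * LHV)) * 100
Denominator = 0.0142 * 43711 = 620.6962 kW
eta_ith = (304 / 620.6962) * 100 = 48.98%


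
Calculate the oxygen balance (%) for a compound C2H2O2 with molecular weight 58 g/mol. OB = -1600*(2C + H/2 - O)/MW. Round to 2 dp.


OB = -1600 * (2C + H/2 - O) / MW
Inner = 2*2 + 2/2 - 2 = 3.00
OB = -1600 * 3.00 / 58 = -82.76%


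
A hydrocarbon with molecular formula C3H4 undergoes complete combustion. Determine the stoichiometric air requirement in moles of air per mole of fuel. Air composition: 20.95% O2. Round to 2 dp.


Balanced combustion: C3H4 + 4 O2 -> 3 CO2 + 2 H2O
O2 needed = C + H/4 = 3 + 4/4 = 4.00 moles
Air moles = O2 / 0.2095 = 4.00 / 0.2095 = 19.09 moles air


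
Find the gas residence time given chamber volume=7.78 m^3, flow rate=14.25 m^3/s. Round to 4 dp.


tau = V / Q_flow
tau = 7.78 / 14.25 = 0.5460 s


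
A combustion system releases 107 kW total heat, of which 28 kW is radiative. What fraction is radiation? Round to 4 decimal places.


f_rad = Q_rad / Q_total
f_rad = 28 / 107 = 0.2617


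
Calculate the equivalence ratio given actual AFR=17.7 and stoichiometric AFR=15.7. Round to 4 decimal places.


phi = AFR_stoich / AFR_actual
phi = 15.7 / 17.7 = 0.8870


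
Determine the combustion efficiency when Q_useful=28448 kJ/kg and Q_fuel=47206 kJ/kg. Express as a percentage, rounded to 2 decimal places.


Efficiency = (Q_useful / Q_fuel) * 100
Efficiency = (28448 / 47206) * 100
Efficiency = 0.6026 * 100 = 60.26%


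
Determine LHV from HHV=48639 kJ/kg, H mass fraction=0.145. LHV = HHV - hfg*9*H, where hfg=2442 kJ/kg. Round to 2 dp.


LHV = HHV - hfg * 9 * H
Water correction = 2442 * 9 * 0.145 = 3186.810 kJ/kg
LHV = 48639 - 3186.810 = 45452.19 kJ/kg


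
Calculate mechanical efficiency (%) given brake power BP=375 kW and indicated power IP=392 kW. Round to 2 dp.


eta_mech = (BP / IP) * 100
Ratio = 375 / 392 = 0.9566
eta_mech = 0.9566 * 100 = 95.66%


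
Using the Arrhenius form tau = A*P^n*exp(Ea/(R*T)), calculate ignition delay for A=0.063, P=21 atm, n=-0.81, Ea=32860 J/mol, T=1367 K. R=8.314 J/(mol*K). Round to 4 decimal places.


tau = A * P^n * exp(Ea/(R*T))
P^n = 21^(-0.81) = 0.08491851
Ea/(R*T) = 32860/(8.314*1367) = 2.891272
exp(Ea/(R*T)) = 18.016221
tau = 0.063 * 0.08491851 * 18.016221 = 0.0964 ms


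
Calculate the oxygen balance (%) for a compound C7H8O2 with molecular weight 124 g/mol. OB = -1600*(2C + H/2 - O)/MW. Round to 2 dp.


OB = -1600 * (2C + H/2 - O) / MW
Inner = 2*7 + 8/2 - 2 = 16.00
OB = -1600 * 16.00 / 124 = -206.45%


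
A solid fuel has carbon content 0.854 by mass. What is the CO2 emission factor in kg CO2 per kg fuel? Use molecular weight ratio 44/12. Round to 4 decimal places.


EF = C_frac * (M_CO2 / M_C)
EF = 0.854 * (44/12)
EF = 0.854 * 3.666667 = 3.1313 kg_CO2/kg_fuel


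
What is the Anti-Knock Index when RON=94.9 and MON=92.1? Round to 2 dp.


AKI = (RON + MON) / 2
AKI = (94.9 + 92.1) / 2
AKI = 187.0 / 2 = 93.50


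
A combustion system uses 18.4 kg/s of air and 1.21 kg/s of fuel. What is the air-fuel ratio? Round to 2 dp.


AFR = m_air / m_fuel
AFR = 18.4 / 1.21 = 15.21


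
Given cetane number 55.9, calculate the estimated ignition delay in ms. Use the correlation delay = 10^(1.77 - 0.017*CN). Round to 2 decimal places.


delay = 10^(1.77 - 0.017*CN)
Exponent = 1.77 - 0.017*55.9 = 0.8197
delay = 10^0.8197 = 6.60 ms


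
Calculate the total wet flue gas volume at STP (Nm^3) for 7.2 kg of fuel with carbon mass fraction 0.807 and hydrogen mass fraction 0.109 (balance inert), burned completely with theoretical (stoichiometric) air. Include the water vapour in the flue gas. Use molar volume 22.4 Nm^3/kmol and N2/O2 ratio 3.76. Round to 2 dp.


Per kg fuel: CO2 = (C/12 kmol)*22.4 = (0.807/12)*22.4 = 1.50640 Nm^3
Per kg fuel: H2O = (H/2 kmol)*22.4 = (0.109/2)*22.4 = 1.22080 Nm^3
O2 needed per kg fuel = C/12 + H/4 = 0.807/12 + 0.109/4 = 0.09450000 kmol
Per kg fuel: N2 = O2*3.76*22.4 = 0.09450000*3.76*22.4 = 7.95917 Nm^3
Total per kg = 1.50640 + 1.22080 + 7.95917 = 10.68637 Nm^3
Total = 10.68637 * 7.2 = 76.94 Nm^3


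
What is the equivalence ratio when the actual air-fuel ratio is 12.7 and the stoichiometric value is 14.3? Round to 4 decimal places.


phi = AFR_stoich / AFR_actual
phi = 14.3 / 12.7 = 1.1260


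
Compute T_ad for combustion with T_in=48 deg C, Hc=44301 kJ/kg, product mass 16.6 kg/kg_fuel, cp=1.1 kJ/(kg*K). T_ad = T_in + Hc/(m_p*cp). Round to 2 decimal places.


T_ad = T_in + Hc / (m_p * cp)
Denominator = 16.6 * 1.1 = 18.2600
Temperature rise = 44301 / 18.2600 = 2426.12 K
T_ad = 48 + 2426.12 = 2474.12 deg C


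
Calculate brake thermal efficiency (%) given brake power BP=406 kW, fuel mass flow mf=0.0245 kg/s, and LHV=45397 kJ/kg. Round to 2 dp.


eta_BTE = (BP / (mf * LHV)) * 100
Denominator = 0.0245 * 45397 = 1112.2265 kW
eta_BTE = (406 / 1112.2265) * 100 = 36.50%


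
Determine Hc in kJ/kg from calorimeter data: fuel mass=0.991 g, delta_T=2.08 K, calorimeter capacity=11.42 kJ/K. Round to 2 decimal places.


Hc = C_cal * delta_T / m_fuel
Q_released = 11.42 * 2.08 = 23.7536 kJ
m_fuel = 0.991 g = 0.991/1000 kg = 0.000991 kg
Hc = 23.7536 / 0.000991 = 23969.32 kJ/kg


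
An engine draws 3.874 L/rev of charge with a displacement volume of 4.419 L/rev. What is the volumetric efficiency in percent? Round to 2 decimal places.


eta_v = (V_actual / V_disp) * 100
Ratio = 3.874 / 4.419 = 0.8767
eta_v = 0.8767 * 100 = 87.67%


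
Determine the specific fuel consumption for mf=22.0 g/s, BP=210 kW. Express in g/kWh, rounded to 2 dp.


SFC = (mf / BP) * 3600
Rate = 22.0 / 210 = 0.104762 g/(s*kW)
SFC = 0.104762 * 3600 = 377.14 g/kWh


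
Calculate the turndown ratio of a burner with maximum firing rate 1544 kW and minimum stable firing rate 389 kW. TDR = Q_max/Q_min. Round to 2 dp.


TDR = Q_max / Q_min
TDR = 1544 / 389 = 3.97


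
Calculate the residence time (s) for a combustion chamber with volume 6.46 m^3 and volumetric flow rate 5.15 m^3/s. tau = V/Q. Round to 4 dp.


tau = V / Q_flow
tau = 6.46 / 5.15 = 1.2544 s


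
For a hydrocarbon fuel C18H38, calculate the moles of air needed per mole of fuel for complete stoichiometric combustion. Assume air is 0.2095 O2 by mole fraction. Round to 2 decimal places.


Balanced combustion: C18H38 + 27.5 O2 -> 18 CO2 + 19 H2O
O2 needed = C + H/4 = 18 + 38/4 = 27.50 moles
Air moles = O2 / 0.2095 = 27.50 / 0.2095 = 131.26 moles air


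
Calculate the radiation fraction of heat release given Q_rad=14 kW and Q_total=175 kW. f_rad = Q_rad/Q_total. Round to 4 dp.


f_rad = Q_rad / Q_total
f_rad = 14 / 175 = 0.0800


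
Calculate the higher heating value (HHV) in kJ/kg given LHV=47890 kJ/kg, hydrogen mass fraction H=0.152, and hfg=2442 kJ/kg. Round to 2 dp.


HHV = LHV + hfg * 9 * H
Water addition = 2442 * 9 * 0.152 = 3340.656 kJ/kg
HHV = 47890 + 3340.656 = 51230.66 kJ/kg
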